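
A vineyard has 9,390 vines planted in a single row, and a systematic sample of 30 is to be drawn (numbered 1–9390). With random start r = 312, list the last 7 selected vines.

k = N/n = 9390/30 = 313
24th selection = 312 + 23×313 = 7511
25th: 7511 + 313 = 7824
26th: 7824 + 313 = 8137
27th: 8137 + 313 = 8450
28th: 8450 + 313 = 8763
29th: 8763 + 313 = 9076
30th: 9076 + 313 = 9389

7511, 7824, 8137, 8450, 8763, 9076, 9389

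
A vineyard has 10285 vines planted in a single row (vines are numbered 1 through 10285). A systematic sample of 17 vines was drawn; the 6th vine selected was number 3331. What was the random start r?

306

k = 10285/17 = 605
r = 3331 − (6−1)×605 = 3331 − 3025 = 306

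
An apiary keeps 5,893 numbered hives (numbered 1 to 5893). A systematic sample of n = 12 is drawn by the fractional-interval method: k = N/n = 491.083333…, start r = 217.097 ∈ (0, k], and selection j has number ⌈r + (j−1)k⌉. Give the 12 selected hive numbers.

j=1: r + 0k = 217.097 → ⌈·⌉ = 218
j=2: r + 1k = 708.180333… → ⌈·⌉ = 709
j=3: r + 2k = 1199.263666… → ⌈·⌉ = 1200
j=4: r + 3k = 1690.347 → ⌈·⌉ = 1691
j=5: r + 4k = 2181.430333… → ⌈·⌉ = 2182
j=6: r + 5k = 2672.513666… → ⌈·⌉ = 2673
j=7: r + 6k = 3163.597 → ⌈·⌉ = 3164
j=8: r + 7k = 3654.680333… → ⌈·⌉ = 3655
j=9: r + 8k = 4145.763666… → ⌈·⌉ = 4146
j=10: r + 9k = 4636.847 → ⌈·⌉ = 4637
j=11: r + 10k = 5127.930333… → ⌈·⌉ = 5128
j=12: r + 11k = 5619.013666… → ⌈·⌉ = 5620

218, 709, 1200, 1691, 2182, 2673, 3164, 3655, 4146, 4637, 5128, 5620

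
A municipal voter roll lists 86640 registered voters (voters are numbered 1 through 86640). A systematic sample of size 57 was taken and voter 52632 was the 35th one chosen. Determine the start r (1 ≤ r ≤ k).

k = 86640/57 = 1520
r = 52632 − (35−1)×1520 = 52632 − 51680 = 952

952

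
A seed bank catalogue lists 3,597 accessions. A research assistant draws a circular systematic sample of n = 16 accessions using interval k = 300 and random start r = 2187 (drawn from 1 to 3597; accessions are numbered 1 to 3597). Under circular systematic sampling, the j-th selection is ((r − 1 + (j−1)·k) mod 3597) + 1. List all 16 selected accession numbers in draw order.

2187, 2487, 2787, 3087, 3387, 90, 390, 690, 990, 1290, 1590, 1890, 2190, 2490, 2790, 3090

Selection 1: 2187
Selection 2: 2187 + 300 = 2487
Selection 3: 2487 + 300 = 2787
Selection 4: 2787 + 300 = 3087
Selection 5: 3087 + 300 = 3387
Selection 6: 3387 + 300 = 3687 → 3687 − 3597 = 90
Selection 7: 90 + 300 = 390
Selection 8: 390 + 300 = 690
Selection 9: 690 + 300 = 990
Selection 10: 990 + 300 = 1290
Selection 11: 1290 + 300 = 1590
Selection 12: 1590 + 300 = 1890
Selection 13: 1890 + 300 = 2190
Selection 14: 2190 + 300 = 2490
Selection 15: 2490 + 300 = 2790
Selection 16: 2790 + 300 = 3090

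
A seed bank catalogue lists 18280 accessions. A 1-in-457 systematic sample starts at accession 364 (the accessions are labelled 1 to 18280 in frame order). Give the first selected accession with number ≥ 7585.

k = 457
Steps past start: ⌈(7585 − 364)/457⌉ = ⌈7221/457⌉ = 16
Selected accession: 364 + 16×457 = 7676

7676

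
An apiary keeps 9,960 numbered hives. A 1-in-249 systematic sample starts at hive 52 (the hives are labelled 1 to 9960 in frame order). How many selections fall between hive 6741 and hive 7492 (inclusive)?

k = 249
First selection ≥ 6741: 52 + ⌈(6741−52)/249⌉·249 = 52 + 27×249 = 6775
Last selection ≤ 7492: 52 + ⌊(7492−52)/249⌋·249 = 52 + 29×249 = 7273
Count = 29 − 27 + 1 = 3

3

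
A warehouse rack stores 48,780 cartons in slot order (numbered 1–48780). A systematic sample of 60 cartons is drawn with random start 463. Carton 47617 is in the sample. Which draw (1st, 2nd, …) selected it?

59

k = 48780/60 = 813
position = (47617 − 463)/813 + 1 = 47154/813 + 1 = 58 + 1 = 59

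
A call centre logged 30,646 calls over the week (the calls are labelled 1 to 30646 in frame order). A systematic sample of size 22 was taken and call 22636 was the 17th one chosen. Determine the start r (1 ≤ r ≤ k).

348

k = 30646/22 = 1393
r = 22636 − (17−1)×1393 = 22636 − 22288 = 348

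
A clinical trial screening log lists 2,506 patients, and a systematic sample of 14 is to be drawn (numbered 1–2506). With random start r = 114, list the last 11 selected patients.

651, 830, 1009, 1188, 1367, 1546, 1725, 1904, 2083, 2262, 2441

k = N/n = 2506/14 = 179
4th selection = 114 + 3×179 = 651
5th: 651 + 179 = 830
6th: 830 + 179 = 1009
7th: 1009 + 179 = 1188
8th: 1188 + 179 = 1367
9th: 1367 + 179 = 1546
10th: 1546 + 179 = 1725
11th: 1725 + 179 = 1904
12th: 1904 + 179 = 2083
13th: 2083 + 179 = 2262
14th: 2262 + 179 = 2441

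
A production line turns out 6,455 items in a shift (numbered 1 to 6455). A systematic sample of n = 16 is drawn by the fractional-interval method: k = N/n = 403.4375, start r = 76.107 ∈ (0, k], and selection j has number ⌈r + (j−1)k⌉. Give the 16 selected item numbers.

77, 480, 883, 1287, 1690, 2094, 2497, 2901, 3304, 3708, 4111, 4514, 4918, 5321, 5725, 6128

j=1: r + 0k = 76.107 → ⌈·⌉ = 77
j=2: r + 1k = 479.5445 → ⌈·⌉ = 480
j=3: r + 2k = 882.982 → ⌈·⌉ = 883
j=4: r + 3k = 1286.4195 → ⌈·⌉ = 1287
j=5: r + 4k = 1689.857 → ⌈·⌉ = 1690
j=6: r + 5k = 2093.2945 → ⌈·⌉ = 2094
j=7: r + 6k = 2496.732 → ⌈·⌉ = 2497
j=8: r + 7k = 2900.1695 → ⌈·⌉ = 2901
j=9: r + 8k = 3303.607 → ⌈·⌉ = 3304
j=10: r + 9k = 3707.0445 → ⌈·⌉ = 3708
j=11: r + 10k = 4110.482 → ⌈·⌉ = 4111
j=12: r + 11k = 4513.9195 → ⌈·⌉ = 4514
j=13: r + 12k = 4917.357 → ⌈·⌉ = 4918
j=14: r + 13k = 5320.7945 → ⌈·⌉ = 5321
j=15: r + 14k = 5724.232 → ⌈·⌉ = 5725
j=16: r + 15k = 6127.6695 → ⌈·⌉ = 6128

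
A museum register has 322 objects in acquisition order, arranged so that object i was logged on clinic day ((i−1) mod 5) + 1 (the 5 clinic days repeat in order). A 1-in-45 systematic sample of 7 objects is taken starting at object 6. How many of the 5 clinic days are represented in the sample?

Consecutive selections differ by k = 45, so their clinic day numbers differ by 45 mod 5 = 0.
gcd(45, 5) = 5, so the sample visits 5/5 = 1 distinct residues mod 5.
Start 6 is clinic day 1; the clinic days hit are 1.

1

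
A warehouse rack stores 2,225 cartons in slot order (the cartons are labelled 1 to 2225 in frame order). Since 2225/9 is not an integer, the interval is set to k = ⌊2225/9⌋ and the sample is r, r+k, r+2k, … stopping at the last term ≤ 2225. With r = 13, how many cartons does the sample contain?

k = ⌊2225/9⌋ = 247
Achieved size = ⌊(2225 − 13)/247⌋ + 1 = ⌊2212/247⌋ + 1 = 8 + 1 = 9
(last selection: 13 + 8×247 = 1989 ≤ 2225; next would be 2236 > 2225)

9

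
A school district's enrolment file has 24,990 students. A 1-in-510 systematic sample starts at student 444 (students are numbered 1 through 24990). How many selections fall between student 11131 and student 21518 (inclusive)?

21

k = 510
First selection ≥ 11131: 444 + ⌈(11131−444)/510⌉·510 = 444 + 21×510 = 11154
Last selection ≤ 21518: 444 + ⌊(21518−444)/510⌋·510 = 444 + 41×510 = 21354
Count = 41 − 21 + 1 = 21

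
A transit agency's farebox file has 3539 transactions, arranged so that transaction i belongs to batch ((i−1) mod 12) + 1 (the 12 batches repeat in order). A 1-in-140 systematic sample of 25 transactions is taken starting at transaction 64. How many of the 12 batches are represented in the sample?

3

Consecutive selections differ by k = 140, so their batch numbers differ by 140 mod 12 = 8.
gcd(140, 12) = 4, so the sample visits 12/4 = 3 distinct residues mod 12.
Start 64 is batch 4; the batches hit are 4, 8, 12.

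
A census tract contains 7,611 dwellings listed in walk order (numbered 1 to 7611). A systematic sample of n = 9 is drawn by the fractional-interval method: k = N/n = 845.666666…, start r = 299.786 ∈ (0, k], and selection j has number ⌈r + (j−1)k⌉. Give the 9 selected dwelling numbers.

j=1: r + 0k = 299.786 → ⌈·⌉ = 300
j=2: r + 1k = 1145.452666… → ⌈·⌉ = 1146
j=3: r + 2k = 1991.119333… → ⌈·⌉ = 1992
j=4: r + 3k = 2836.786 → ⌈·⌉ = 2837
j=5: r + 4k = 3682.452666… → ⌈·⌉ = 3683
j=6: r + 5k = 4528.119333… → ⌈·⌉ = 4529
j=7: r + 6k = 5373.786 → ⌈·⌉ = 5374
j=8: r + 7k = 6219.452666… → ⌈·⌉ = 6220
j=9: r + 8k = 7065.119333… → ⌈·⌉ = 7066

300, 1146, 1992, 2837, 3683, 4529, 5374, 6220, 7066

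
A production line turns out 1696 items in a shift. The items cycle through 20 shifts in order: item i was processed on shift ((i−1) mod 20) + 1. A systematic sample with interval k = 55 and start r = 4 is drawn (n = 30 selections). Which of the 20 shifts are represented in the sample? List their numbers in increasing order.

Consecutive selections differ by k = 55, so their shift numbers differ by 55 mod 20 = 15.
gcd(55, 20) = 5, so the sample visits 20/5 = 4 distinct residues mod 20.
Start 4 is shift 4; the shifts hit are 4, 9, 14, 19.

4, 9, 14, 19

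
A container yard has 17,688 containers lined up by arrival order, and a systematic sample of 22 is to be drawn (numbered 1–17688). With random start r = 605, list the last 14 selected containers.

k = N/n = 17688/22 = 804
9th selection = 605 + 8×804 = 7037
10th: 7037 + 804 = 7841
11th: 7841 + 804 = 8645
12th: 8645 + 804 = 9449
13th: 9449 + 804 = 10253
14th: 10253 + 804 = 11057
15th: 11057 + 804 = 11861
16th: 11861 + 804 = 12665
17th: 12665 + 804 = 13469
18th: 13469 + 804 = 14273
19th: 14273 + 804 = 15077
20th: 15077 + 804 = 15881
21st: 15881 + 804 = 16685
22nd: 16685 + 804 = 17489

7037, 7841, 8645, 9449, 10253, 11057, 11861, 12665, 13469, 14273, 15077, 15881, 16685, 17489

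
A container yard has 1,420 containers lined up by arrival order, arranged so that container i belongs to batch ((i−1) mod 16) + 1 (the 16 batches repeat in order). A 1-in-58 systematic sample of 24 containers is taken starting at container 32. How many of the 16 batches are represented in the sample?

8

Consecutive selections differ by k = 58, so their batch numbers differ by 58 mod 16 = 10.
gcd(58, 16) = 2, so the sample visits 16/2 = 8 distinct residues mod 16.
Start 32 is batch 16; the batches hit are 2, 4, 6, 8, 10, 12, 14, 16.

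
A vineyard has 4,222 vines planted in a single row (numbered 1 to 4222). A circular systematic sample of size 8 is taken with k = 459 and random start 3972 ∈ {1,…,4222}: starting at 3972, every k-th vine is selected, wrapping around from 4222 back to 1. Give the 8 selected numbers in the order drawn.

3972, 209, 668, 1127, 1586, 2045, 2504, 2963

Selection 1: 3972
Selection 2: 3972 + 459 = 4431 → 4431 − 4222 = 209
Selection 3: 209 + 459 = 668
Selection 4: 668 + 459 = 1127
Selection 5: 1127 + 459 = 1586
Selection 6: 1586 + 459 = 2045
Selection 7: 2045 + 459 = 2504
Selection 8: 2504 + 459 = 2963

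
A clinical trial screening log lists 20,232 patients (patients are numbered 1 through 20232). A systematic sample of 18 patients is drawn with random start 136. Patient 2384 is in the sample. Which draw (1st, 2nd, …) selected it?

3

k = 20232/18 = 1124
position = (2384 − 136)/1124 + 1 = 2248/1124 + 1 = 2 + 1 = 3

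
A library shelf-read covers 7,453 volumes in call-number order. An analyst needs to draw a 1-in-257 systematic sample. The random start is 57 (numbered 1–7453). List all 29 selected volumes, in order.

57, 314, 571, 828, 1085, 1342, 1599, 1856, 2113, 2370, 2627, 2884, 3141, 3398, 3655, 3912, 4169, 4426, 4683, 4940, 5197, 5454, 5711, 5968, 6225, 6482, 6739, 6996, 7253

volume 1: 57
volume 2: 57 + 257 = 314
volume 3: 314 + 257 = 571
volume 4: 571 + 257 = 828
volume 5: 828 + 257 = 1085
volume 6: 1085 + 257 = 1342
volume 7: 1342 + 257 = 1599
volume 8: 1599 + 257 = 1856
volume 9: 1856 + 257 = 2113
volume 10: 2113 + 257 = 2370
volume 11: 2370 + 257 = 2627
volume 12: 2627 + 257 = 2884
volume 13: 2884 + 257 = 3141
volume 14: 3141 + 257 = 3398
volume 15: 3398 + 257 = 3655
volume 16: 3655 + 257 = 3912
volume 17: 3912 + 257 = 4169
volume 18: 4169 + 257 = 4426
volume 19: 4426 + 257 = 4683
volume 20: 4683 + 257 = 4940
volume 21: 4940 + 257 = 5197
volume 22: 5197 + 257 = 5454
volume 23: 5454 + 257 = 5711
volume 24: 5711 + 257 = 5968
volume 25: 5968 + 257 = 6225
volume 26: 6225 + 257 = 6482
volume 27: 6482 + 257 = 6739
volume 28: 6739 + 257 = 6996
volume 29: 6996 + 257 = 7253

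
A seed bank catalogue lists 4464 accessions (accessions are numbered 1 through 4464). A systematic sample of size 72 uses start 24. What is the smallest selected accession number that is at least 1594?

k = 4464/72 = 62
Steps past start: ⌈(1594 − 24)/62⌉ = ⌈1570/62⌉ = 26
Selected accession: 24 + 26×62 = 1636

1636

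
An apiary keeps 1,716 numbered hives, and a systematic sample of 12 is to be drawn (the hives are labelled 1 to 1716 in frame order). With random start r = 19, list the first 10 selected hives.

k = N/n = 1716/12 = 143
hive 1: 19
hive 2: 19 + 143 = 162
hive 3: 162 + 143 = 305
hive 4: 305 + 143 = 448
hive 5: 448 + 143 = 591
hive 6: 591 + 143 = 734
hive 7: 734 + 143 = 877
hive 8: 877 + 143 = 1020
hive 9: 1020 + 143 = 1163
hive 10: 1163 + 143 = 1306

19, 162, 305, 448, 591, 734, 877, 1020, 1163, 1306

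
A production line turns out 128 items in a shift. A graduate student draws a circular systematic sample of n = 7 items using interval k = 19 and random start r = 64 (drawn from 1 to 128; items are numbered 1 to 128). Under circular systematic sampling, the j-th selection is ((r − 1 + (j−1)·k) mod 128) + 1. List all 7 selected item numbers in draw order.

64, 83, 102, 121, 12, 31, 50

Selection 1: 64
Selection 2: 64 + 19 = 83
Selection 3: 83 + 19 = 102
Selection 4: 102 + 19 = 121
Selection 5: 121 + 19 = 140 → 140 − 128 = 12
Selection 6: 12 + 19 = 31
Selection 7: 31 + 19 = 50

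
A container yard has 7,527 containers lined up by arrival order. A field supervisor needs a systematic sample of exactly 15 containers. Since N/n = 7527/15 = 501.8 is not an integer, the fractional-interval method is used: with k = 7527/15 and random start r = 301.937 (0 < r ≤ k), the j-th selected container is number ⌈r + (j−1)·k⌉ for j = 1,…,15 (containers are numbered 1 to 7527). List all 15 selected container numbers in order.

302, 804, 1306, 1808, 2310, 2811, 3313, 3815, 4317, 4819, 5320, 5822, 6324, 6826, 7328

j=1: r + 0k = 301.937 → ⌈·⌉ = 302
j=2: r + 1k = 803.737 → ⌈·⌉ = 804
j=3: r + 2k = 1305.537 → ⌈·⌉ = 1306
j=4: r + 3k = 1807.337 → ⌈·⌉ = 1808
j=5: r + 4k = 2309.137 → ⌈·⌉ = 2310
j=6: r + 5k = 2810.937 → ⌈·⌉ = 2811
j=7: r + 6k = 3312.737 → ⌈·⌉ = 3313
j=8: r + 7k = 3814.537 → ⌈·⌉ = 3815
j=9: r + 8k = 4316.337 → ⌈·⌉ = 4317
j=10: r + 9k = 4818.137 → ⌈·⌉ = 4819
j=11: r + 10k = 5319.937 → ⌈·⌉ = 5320
j=12: r + 11k = 5821.737 → ⌈·⌉ = 5822
j=13: r + 12k = 6323.537 → ⌈·⌉ = 6324
j=14: r + 13k = 6825.337 → ⌈·⌉ = 6826
j=15: r + 14k = 7327.137 → ⌈·⌉ = 7328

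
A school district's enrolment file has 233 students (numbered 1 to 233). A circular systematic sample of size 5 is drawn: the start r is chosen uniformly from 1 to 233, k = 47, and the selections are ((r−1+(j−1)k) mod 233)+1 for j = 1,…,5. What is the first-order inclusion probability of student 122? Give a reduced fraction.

5/233

For each position j, as r ranges over 1…233 the j-th selection hits every student exactly once, so student 122 is selected for exactly 5 of the 233 starts.
Inclusion probability = 5/233.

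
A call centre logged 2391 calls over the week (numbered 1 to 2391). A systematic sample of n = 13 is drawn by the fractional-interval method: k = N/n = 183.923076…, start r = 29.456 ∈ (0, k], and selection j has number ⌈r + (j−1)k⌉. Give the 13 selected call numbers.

30, 214, 398, 582, 766, 950, 1133, 1317, 1501, 1685, 1869, 2053, 2237

j=1: r + 0k = 29.456 → ⌈·⌉ = 30
j=2: r + 1k = 213.379076… → ⌈·⌉ = 214
j=3: r + 2k = 397.302153… → ⌈·⌉ = 398
j=4: r + 3k = 581.225230… → ⌈·⌉ = 582
j=5: r + 4k = 765.148307… → ⌈·⌉ = 766
j=6: r + 5k = 949.071384… → ⌈·⌉ = 950
j=7: r + 6k = 1132.994461… → ⌈·⌉ = 1133
j=8: r + 7k = 1316.917538… → ⌈·⌉ = 1317
j=9: r + 8k = 1500.840615… → ⌈·⌉ = 1501
j=10: r + 9k = 1684.763692… → ⌈·⌉ = 1685
j=11: r + 10k = 1868.686769… → ⌈·⌉ = 1869
j=12: r + 11k = 2052.609846… → ⌈·⌉ = 2053
j=13: r + 12k = 2236.532923… → ⌈·⌉ = 2237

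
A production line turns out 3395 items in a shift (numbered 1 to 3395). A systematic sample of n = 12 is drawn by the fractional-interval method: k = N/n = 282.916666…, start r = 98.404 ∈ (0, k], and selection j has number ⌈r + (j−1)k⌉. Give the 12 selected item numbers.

j=1: r + 0k = 98.404 → ⌈·⌉ = 99
j=2: r + 1k = 381.320666… → ⌈·⌉ = 382
j=3: r + 2k = 664.237333… → ⌈·⌉ = 665
j=4: r + 3k = 947.154 → ⌈·⌉ = 948
j=5: r + 4k = 1230.070666… → ⌈·⌉ = 1231
j=6: r + 5k = 1512.987333… → ⌈·⌉ = 1513
j=7: r + 6k = 1795.904 → ⌈·⌉ = 1796
j=8: r + 7k = 2078.820666… → ⌈·⌉ = 2079
j=9: r + 8k = 2361.737333… → ⌈·⌉ = 2362
j=10: r + 9k = 2644.654 → ⌈·⌉ = 2645
j=11: r + 10k = 2927.570666… → ⌈·⌉ = 2928
j=12: r + 11k = 3210.487333… → ⌈·⌉ = 3211

99, 382, 665, 948, 1231, 1513, 1796, 2079, 2362, 2645, 2928, 3211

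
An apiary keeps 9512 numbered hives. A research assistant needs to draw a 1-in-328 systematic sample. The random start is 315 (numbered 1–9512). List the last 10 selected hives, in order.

20th selection = 315 + 19×328 = 6547
21st: 6547 + 328 = 6875
22nd: 6875 + 328 = 7203
23rd: 7203 + 328 = 7531
24th: 7531 + 328 = 7859
25th: 7859 + 328 = 8187
26th: 8187 + 328 = 8515
27th: 8515 + 328 = 8843
28th: 8843 + 328 = 9171
29th: 9171 + 328 = 9499

6547, 6875, 7203, 7531, 7859, 8187, 8515, 8843, 9171, 9499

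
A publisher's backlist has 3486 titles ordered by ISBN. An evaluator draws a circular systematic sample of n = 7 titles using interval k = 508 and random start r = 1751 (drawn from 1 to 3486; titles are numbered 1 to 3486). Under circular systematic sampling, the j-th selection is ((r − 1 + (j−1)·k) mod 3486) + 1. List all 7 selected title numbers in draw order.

Selection 1: 1751
Selection 2: 1751 + 508 = 2259
Selection 3: 2259 + 508 = 2767
Selection 4: 2767 + 508 = 3275
Selection 5: 3275 + 508 = 3783 → 3783 − 3486 = 297
Selection 6: 297 + 508 = 805
Selection 7: 805 + 508 = 1313

1751, 2259, 2767, 3275, 297, 805, 1313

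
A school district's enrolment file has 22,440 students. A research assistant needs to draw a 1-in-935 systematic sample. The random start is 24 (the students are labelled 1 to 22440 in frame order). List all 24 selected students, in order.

student 1: 24
student 2: 24 + 935 = 959
student 3: 959 + 935 = 1894
student 4: 1894 + 935 = 2829
student 5: 2829 + 935 = 3764
student 6: 3764 + 935 = 4699
student 7: 4699 + 935 = 5634
student 8: 5634 + 935 = 6569
student 9: 6569 + 935 = 7504
student 10: 7504 + 935 = 8439
student 11: 8439 + 935 = 9374
student 12: 9374 + 935 = 10309
student 13: 10309 + 935 = 11244
student 14: 11244 + 935 = 12179
student 15: 12179 + 935 = 13114
student 16: 13114 + 935 = 14049
student 17: 14049 + 935 = 14984
student 18: 14984 + 935 = 15919
student 19: 15919 + 935 = 16854
student 20: 16854 + 935 = 17789
student 21: 17789 + 935 = 18724
student 22: 18724 + 935 = 19659
student 23: 19659 + 935 = 20594
student 24: 20594 + 935 = 21529

24, 959, 1894, 2829, 3764, 4699, 5634, 6569, 7504, 8439, 9374, 10309, 11244, 12179, 13114, 14049, 14984, 15919, 16854, 17789, 18724, 19659, 20594, 21529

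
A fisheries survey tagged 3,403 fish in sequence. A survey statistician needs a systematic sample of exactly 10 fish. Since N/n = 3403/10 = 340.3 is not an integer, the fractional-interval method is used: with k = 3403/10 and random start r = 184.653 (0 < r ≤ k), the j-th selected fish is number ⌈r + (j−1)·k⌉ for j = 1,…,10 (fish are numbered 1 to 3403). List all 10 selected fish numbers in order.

185, 525, 866, 1206, 1546, 1887, 2227, 2567, 2908, 3248

j=1: r + 0k = 184.653 → ⌈·⌉ = 185
j=2: r + 1k = 524.953 → ⌈·⌉ = 525
j=3: r + 2k = 865.253 → ⌈·⌉ = 866
j=4: r + 3k = 1205.553 → ⌈·⌉ = 1206
j=5: r + 4k = 1545.853 → ⌈·⌉ = 1546
j=6: r + 5k = 1886.153 → ⌈·⌉ = 1887
j=7: r + 6k = 2226.453 → ⌈·⌉ = 2227
j=8: r + 7k = 2566.753 → ⌈·⌉ = 2567
j=9: r + 8k = 2907.053 → ⌈·⌉ = 2908
j=10: r + 9k = 3247.353 → ⌈·⌉ = 3248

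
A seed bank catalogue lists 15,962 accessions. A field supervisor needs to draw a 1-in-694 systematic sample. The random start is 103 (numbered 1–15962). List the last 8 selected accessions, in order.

16th selection = 103 + 15×694 = 10513
17th: 10513 + 694 = 11207
18th: 11207 + 694 = 11901
19th: 11901 + 694 = 12595
20th: 12595 + 694 = 13289
21st: 13289 + 694 = 13983
22nd: 13983 + 694 = 14677
23rd: 14677 + 694 = 15371

10513, 11207, 11901, 12595, 13289, 13983, 14677, 15371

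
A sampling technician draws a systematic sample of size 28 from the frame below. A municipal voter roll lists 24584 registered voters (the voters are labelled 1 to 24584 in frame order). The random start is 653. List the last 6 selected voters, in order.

19969, 20847, 21725, 22603, 23481, 24359

k = N/n = 24584/28 = 878
23rd selection = 653 + 22×878 = 19969
24th: 19969 + 878 = 20847
25th: 20847 + 878 = 21725
26th: 21725 + 878 = 22603
27th: 22603 + 878 = 23481
28th: 23481 + 878 = 24359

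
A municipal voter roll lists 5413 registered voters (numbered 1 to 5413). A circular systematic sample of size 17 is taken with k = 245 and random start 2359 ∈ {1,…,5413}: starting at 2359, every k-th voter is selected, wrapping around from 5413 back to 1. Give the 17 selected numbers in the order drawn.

Selection 1: 2359
Selection 2: 2359 + 245 = 2604
Selection 3: 2604 + 245 = 2849
Selection 4: 2849 + 245 = 3094
Selection 5: 3094 + 245 = 3339
Selection 6: 3339 + 245 = 3584
Selection 7: 3584 + 245 = 3829
Selection 8: 3829 + 245 = 4074
Selection 9: 4074 + 245 = 4319
Selection 10: 4319 + 245 = 4564
Selection 11: 4564 + 245 = 4809
Selection 12: 4809 + 245 = 5054
Selection 13: 5054 + 245 = 5299
Selection 14: 5299 + 245 = 5544 → 5544 − 5413 = 131
Selection 15: 131 + 245 = 376
Selection 16: 376 + 245 = 621
Selection 17: 621 + 245 = 866

2359, 2604, 2849, 3094, 3339, 3584, 3829, 4074, 4319, 4564, 4809, 5054, 5299, 131, 376, 621, 866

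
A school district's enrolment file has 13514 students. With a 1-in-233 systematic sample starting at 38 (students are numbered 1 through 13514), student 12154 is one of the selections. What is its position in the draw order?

53

k = 233
position = (12154 − 38)/233 + 1 = 12116/233 + 1 = 52 + 1 = 53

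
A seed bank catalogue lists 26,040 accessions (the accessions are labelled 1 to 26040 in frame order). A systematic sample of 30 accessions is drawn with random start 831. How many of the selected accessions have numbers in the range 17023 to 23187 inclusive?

7

k = 26040/30 = 868
First selection ≥ 17023: 831 + ⌈(17023−831)/868⌉·868 = 831 + 19×868 = 17323
Last selection ≤ 23187: 831 + ⌊(23187−831)/868⌋·868 = 831 + 25×868 = 22531
Count = 25 − 19 + 1 = 7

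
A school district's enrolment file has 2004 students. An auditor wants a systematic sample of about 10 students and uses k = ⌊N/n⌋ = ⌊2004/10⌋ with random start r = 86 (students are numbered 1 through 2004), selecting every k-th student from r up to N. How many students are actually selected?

k = ⌊2004/10⌋ = 200
Achieved size = ⌊(2004 − 86)/200⌋ + 1 = ⌊1918/200⌋ + 1 = 9 + 1 = 10
(last selection: 86 + 9×200 = 1886 ≤ 2004; next would be 2086 > 2004)

10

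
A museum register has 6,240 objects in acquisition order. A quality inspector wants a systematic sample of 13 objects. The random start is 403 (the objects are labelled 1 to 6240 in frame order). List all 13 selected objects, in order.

403, 883, 1363, 1843, 2323, 2803, 3283, 3763, 4243, 4723, 5203, 5683, 6163

k = N/n = 6240/13 = 480
object 1: 403
object 2: 403 + 480 = 883
object 3: 883 + 480 = 1363
object 4: 1363 + 480 = 1843
object 5: 1843 + 480 = 2323
object 6: 2323 + 480 = 2803
object 7: 2803 + 480 = 3283
object 8: 3283 + 480 = 3763
object 9: 3763 + 480 = 4243
object 10: 4243 + 480 = 4723
object 11: 4723 + 480 = 5203
object 12: 5203 + 480 = 5683
object 13: 5683 + 480 = 6163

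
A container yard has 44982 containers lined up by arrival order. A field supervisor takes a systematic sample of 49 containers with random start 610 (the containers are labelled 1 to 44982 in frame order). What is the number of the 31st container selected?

k = 44982/49 = 918
31st selection = r + (31−1)·k = 610 + 30×918 = 610 + 27540 = 28150

28150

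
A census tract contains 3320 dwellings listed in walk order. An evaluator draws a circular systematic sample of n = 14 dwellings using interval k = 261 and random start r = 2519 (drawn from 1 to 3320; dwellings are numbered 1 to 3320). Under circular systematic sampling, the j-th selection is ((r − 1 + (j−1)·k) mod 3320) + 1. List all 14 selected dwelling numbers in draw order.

2519, 2780, 3041, 3302, 243, 504, 765, 1026, 1287, 1548, 1809, 2070, 2331, 2592

Selection 1: 2519
Selection 2: 2519 + 261 = 2780
Selection 3: 2780 + 261 = 3041
Selection 4: 3041 + 261 = 3302
Selection 5: 3302 + 261 = 3563 → 3563 − 3320 = 243
Selection 6: 243 + 261 = 504
Selection 7: 504 + 261 = 765
Selection 8: 765 + 261 = 1026
Selection 9: 1026 + 261 = 1287
Selection 10: 1287 + 261 = 1548
Selection 11: 1548 + 261 = 1809
Selection 12: 1809 + 261 = 2070
Selection 13: 2070 + 261 = 2331
Selection 14: 2331 + 261 = 2592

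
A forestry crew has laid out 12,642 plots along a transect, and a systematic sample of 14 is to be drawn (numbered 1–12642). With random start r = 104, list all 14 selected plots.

k = N/n = 12642/14 = 903
plot 1: 104
plot 2: 104 + 903 = 1007
plot 3: 1007 + 903 = 1910
plot 4: 1910 + 903 = 2813
plot 5: 2813 + 903 = 3716
plot 6: 3716 + 903 = 4619
plot 7: 4619 + 903 = 5522
plot 8: 5522 + 903 = 6425
plot 9: 6425 + 903 = 7328
plot 10: 7328 + 903 = 8231
plot 11: 8231 + 903 = 9134
plot 12: 9134 + 903 = 10037
plot 13: 10037 + 903 = 10940
plot 14: 10940 + 903 = 11843

104, 1007, 1910, 2813, 3716, 4619, 5522, 6425, 7328, 8231, 9134, 10037, 10940, 11843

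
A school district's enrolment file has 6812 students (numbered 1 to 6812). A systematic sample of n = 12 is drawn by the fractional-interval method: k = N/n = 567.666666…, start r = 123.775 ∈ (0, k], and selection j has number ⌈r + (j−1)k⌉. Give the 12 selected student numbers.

j=1: r + 0k = 123.775 → ⌈·⌉ = 124
j=2: r + 1k = 691.441666… → ⌈·⌉ = 692
j=3: r + 2k = 1259.108333… → ⌈·⌉ = 1260
j=4: r + 3k = 1826.775 → ⌈·⌉ = 1827
j=5: r + 4k = 2394.441666… → ⌈·⌉ = 2395
j=6: r + 5k = 2962.108333… → ⌈·⌉ = 2963
j=7: r + 6k = 3529.775 → ⌈·⌉ = 3530
j=8: r + 7k = 4097.441666… → ⌈·⌉ = 4098
j=9: r + 8k = 4665.108333… → ⌈·⌉ = 4666
j=10: r + 9k = 5232.775 → ⌈·⌉ = 5233
j=11: r + 10k = 5800.441666… → ⌈·⌉ = 5801
j=12: r + 11k = 6368.108333… → ⌈·⌉ = 6369

124, 692, 1260, 1827, 2395, 2963, 3530, 4098, 4666, 5233, 5801, 6369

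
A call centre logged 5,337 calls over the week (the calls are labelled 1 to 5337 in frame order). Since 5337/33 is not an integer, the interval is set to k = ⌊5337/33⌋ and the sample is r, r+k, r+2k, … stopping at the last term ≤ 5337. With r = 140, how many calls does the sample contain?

k = ⌊5337/33⌋ = 161
Achieved size = ⌊(5337 − 140)/161⌋ + 1 = ⌊5197/161⌋ + 1 = 32 + 1 = 33
(last selection: 140 + 32×161 = 5292 ≤ 5337; next would be 5453 > 5337)

33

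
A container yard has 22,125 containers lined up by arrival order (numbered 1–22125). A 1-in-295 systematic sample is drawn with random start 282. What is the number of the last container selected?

22112

k = 295
75th selection = r + (75−1)·k = 282 + 74×295 = 282 + 21830 = 22112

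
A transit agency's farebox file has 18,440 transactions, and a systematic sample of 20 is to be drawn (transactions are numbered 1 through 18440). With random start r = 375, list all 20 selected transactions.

k = N/n = 18440/20 = 922
transaction 1: 375
transaction 2: 375 + 922 = 1297
transaction 3: 1297 + 922 = 2219
transaction 4: 2219 + 922 = 3141
transaction 5: 3141 + 922 = 4063
transaction 6: 4063 + 922 = 4985
transaction 7: 4985 + 922 = 5907
transaction 8: 5907 + 922 = 6829
transaction 9: 6829 + 922 = 7751
transaction 10: 7751 + 922 = 8673
transaction 11: 8673 + 922 = 9595
transaction 12: 9595 + 922 = 10517
transaction 13: 10517 + 922 = 11439
transaction 14: 11439 + 922 = 12361
transaction 15: 12361 + 922 = 13283
transaction 16: 13283 + 922 = 14205
transaction 17: 14205 + 922 = 15127
transaction 18: 15127 + 922 = 16049
transaction 19: 16049 + 922 = 16971
transaction 20: 16971 + 922 = 17893

375, 1297, 2219, 3141, 4063, 4985, 5907, 6829, 7751, 8673, 9595, 10517, 11439, 12361, 13283, 14205, 15127, 16049, 16971, 17893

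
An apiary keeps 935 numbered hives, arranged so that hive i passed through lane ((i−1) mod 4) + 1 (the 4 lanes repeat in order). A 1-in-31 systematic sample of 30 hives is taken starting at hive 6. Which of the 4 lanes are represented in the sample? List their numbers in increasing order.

Consecutive selections differ by k = 31, so their lane numbers differ by 31 mod 4 = 3.
gcd(31, 4) = 1, so the sample visits 4/1 = 4 distinct residues mod 4.
Start 6 is lane 2; the lanes hit are 1, 2, 3, 4.

1, 2, 3, 4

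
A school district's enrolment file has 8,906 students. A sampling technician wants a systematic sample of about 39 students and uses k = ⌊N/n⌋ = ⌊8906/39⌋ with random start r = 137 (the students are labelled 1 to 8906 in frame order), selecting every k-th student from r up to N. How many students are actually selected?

k = ⌊8906/39⌋ = 228
Achieved size = ⌊(8906 − 137)/228⌋ + 1 = ⌊8769/228⌋ + 1 = 38 + 1 = 39
(last selection: 137 + 38×228 = 8801 ≤ 8906; next would be 9029 > 8906)

39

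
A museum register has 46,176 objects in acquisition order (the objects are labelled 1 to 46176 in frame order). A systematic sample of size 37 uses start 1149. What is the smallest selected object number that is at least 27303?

27357

k = 46176/37 = 1248
Steps past start: ⌈(27303 − 1149)/1248⌉ = ⌈26154/1248⌉ = 21
Selected object: 1149 + 21×1248 = 27357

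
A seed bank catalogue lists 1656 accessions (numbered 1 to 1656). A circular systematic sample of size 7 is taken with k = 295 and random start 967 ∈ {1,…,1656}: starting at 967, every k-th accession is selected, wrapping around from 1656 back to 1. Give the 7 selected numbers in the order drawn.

Selection 1: 967
Selection 2: 967 + 295 = 1262
Selection 3: 1262 + 295 = 1557
Selection 4: 1557 + 295 = 1852 → 1852 − 1656 = 196
Selection 5: 196 + 295 = 491
Selection 6: 491 + 295 = 786
Selection 7: 786 + 295 = 1081

967, 1262, 1557, 196, 491, 786, 1081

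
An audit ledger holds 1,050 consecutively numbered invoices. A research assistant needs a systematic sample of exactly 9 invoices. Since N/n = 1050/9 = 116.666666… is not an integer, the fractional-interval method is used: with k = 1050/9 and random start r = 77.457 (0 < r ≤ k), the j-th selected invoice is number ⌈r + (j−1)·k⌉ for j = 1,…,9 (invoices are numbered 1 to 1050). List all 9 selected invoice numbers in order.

78, 195, 311, 428, 545, 661, 778, 895, 1011

j=1: r + 0k = 77.457 → ⌈·⌉ = 78
j=2: r + 1k = 194.123666… → ⌈·⌉ = 195
j=3: r + 2k = 310.790333… → ⌈·⌉ = 311
j=4: r + 3k = 427.457 → ⌈·⌉ = 428
j=5: r + 4k = 544.123666… → ⌈·⌉ = 545
j=6: r + 5k = 660.790333… → ⌈·⌉ = 661
j=7: r + 6k = 777.457 → ⌈·⌉ = 778
j=8: r + 7k = 894.123666… → ⌈·⌉ = 895
j=9: r + 8k = 1010.790333… → ⌈·⌉ = 1011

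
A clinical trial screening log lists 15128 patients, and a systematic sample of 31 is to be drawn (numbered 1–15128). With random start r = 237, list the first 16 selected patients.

237, 725, 1213, 1701, 2189, 2677, 3165, 3653, 4141, 4629, 5117, 5605, 6093, 6581, 7069, 7557

k = N/n = 15128/31 = 488
patient 1: 237
patient 2: 237 + 488 = 725
patient 3: 725 + 488 = 1213
patient 4: 1213 + 488 = 1701
patient 5: 1701 + 488 = 2189
patient 6: 2189 + 488 = 2677
patient 7: 2677 + 488 = 3165
patient 8: 3165 + 488 = 3653
patient 9: 3653 + 488 = 4141
patient 10: 4141 + 488 = 4629
patient 11: 4629 + 488 = 5117
patient 12: 5117 + 488 = 5605
patient 13: 5605 + 488 = 6093
patient 14: 6093 + 488 = 6581
patient 15: 6581 + 488 = 7069
patient 16: 7069 + 488 = 7557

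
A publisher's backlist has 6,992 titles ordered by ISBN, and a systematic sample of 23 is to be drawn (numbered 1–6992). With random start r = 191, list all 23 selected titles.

k = N/n = 6992/23 = 304
title 1: 191
title 2: 191 + 304 = 495
title 3: 495 + 304 = 799
title 4: 799 + 304 = 1103
title 5: 1103 + 304 = 1407
title 6: 1407 + 304 = 1711
title 7: 1711 + 304 = 2015
title 8: 2015 + 304 = 2319
title 9: 2319 + 304 = 2623
title 10: 2623 + 304 = 2927
title 11: 2927 + 304 = 3231
title 12: 3231 + 304 = 3535
title 13: 3535 + 304 = 3839
title 14: 3839 + 304 = 4143
title 15: 4143 + 304 = 4447
title 16: 4447 + 304 = 4751
title 17: 4751 + 304 = 5055
title 18: 5055 + 304 = 5359
title 19: 5359 + 304 = 5663
title 20: 5663 + 304 = 5967
title 21: 5967 + 304 = 6271
title 22: 6271 + 304 = 6575
title 23: 6575 + 304 = 6879

191, 495, 799, 1103, 1407, 1711, 2015, 2319, 2623, 2927, 3231, 3535, 3839, 4143, 4447, 4751, 5055, 5359, 5663, 5967, 6271, 6575, 6879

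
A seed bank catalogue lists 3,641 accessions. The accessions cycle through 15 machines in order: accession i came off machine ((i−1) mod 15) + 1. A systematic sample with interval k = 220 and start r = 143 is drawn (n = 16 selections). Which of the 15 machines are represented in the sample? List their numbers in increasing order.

3, 8, 13

Consecutive selections differ by k = 220, so their machine numbers differ by 220 mod 15 = 10.
gcd(220, 15) = 5, so the sample visits 15/5 = 3 distinct residues mod 15.
Start 143 is machine 8; the machines hit are 3, 8, 13.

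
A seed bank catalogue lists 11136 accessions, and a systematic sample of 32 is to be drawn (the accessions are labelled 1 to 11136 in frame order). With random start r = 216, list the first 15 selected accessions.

k = N/n = 11136/32 = 348
accession 1: 216
accession 2: 216 + 348 = 564
accession 3: 564 + 348 = 912
accession 4: 912 + 348 = 1260
accession 5: 1260 + 348 = 1608
accession 6: 1608 + 348 = 1956
accession 7: 1956 + 348 = 2304
accession 8: 2304 + 348 = 2652
accession 9: 2652 + 348 = 3000
accession 10: 3000 + 348 = 3348
accession 11: 3348 + 348 = 3696
accession 12: 3696 + 348 = 4044
accession 13: 4044 + 348 = 4392
accession 14: 4392 + 348 = 4740
accession 15: 4740 + 348 = 5088

216, 564, 912, 1260, 1608, 1956, 2304, 2652, 3000, 3348, 3696, 4044, 4392, 4740, 5088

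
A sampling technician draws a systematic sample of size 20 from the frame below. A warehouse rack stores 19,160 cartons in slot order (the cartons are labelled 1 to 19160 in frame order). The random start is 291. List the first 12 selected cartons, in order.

291, 1249, 2207, 3165, 4123, 5081, 6039, 6997, 7955, 8913, 9871, 10829

k = N/n = 19160/20 = 958
carton 1: 291
carton 2: 291 + 958 = 1249
carton 3: 1249 + 958 = 2207
carton 4: 2207 + 958 = 3165
carton 5: 3165 + 958 = 4123
carton 6: 4123 + 958 = 5081
carton 7: 5081 + 958 = 6039
carton 8: 6039 + 958 = 6997
carton 9: 6997 + 958 = 7955
carton 10: 7955 + 958 = 8913
carton 11: 8913 + 958 = 9871
carton 12: 9871 + 958 = 10829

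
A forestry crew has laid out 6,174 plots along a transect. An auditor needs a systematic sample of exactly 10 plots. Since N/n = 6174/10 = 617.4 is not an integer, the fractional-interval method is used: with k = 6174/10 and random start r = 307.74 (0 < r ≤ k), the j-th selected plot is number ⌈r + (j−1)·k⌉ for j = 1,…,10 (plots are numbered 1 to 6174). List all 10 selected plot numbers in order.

j=1: r + 0k = 307.74 → ⌈·⌉ = 308
j=2: r + 1k = 925.14 → ⌈·⌉ = 926
j=3: r + 2k = 1542.54 → ⌈·⌉ = 1543
j=4: r + 3k = 2159.94 → ⌈·⌉ = 2160
j=5: r + 4k = 2777.34 → ⌈·⌉ = 2778
j=6: r + 5k = 3394.74 → ⌈·⌉ = 3395
j=7: r + 6k = 4012.14 → ⌈·⌉ = 4013
j=8: r + 7k = 4629.54 → ⌈·⌉ = 4630
j=9: r + 8k = 5246.94 → ⌈·⌉ = 5247
j=10: r + 9k = 5864.34 → ⌈·⌉ = 5865

308, 926, 1543, 2160, 2778, 3395, 4013, 4630, 5247, 5865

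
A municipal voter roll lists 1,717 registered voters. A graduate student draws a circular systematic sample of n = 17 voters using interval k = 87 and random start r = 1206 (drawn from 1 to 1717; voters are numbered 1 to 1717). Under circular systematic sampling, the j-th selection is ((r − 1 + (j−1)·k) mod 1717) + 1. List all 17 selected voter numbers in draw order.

Selection 1: 1206
Selection 2: 1206 + 87 = 1293
Selection 3: 1293 + 87 = 1380
Selection 4: 1380 + 87 = 1467
Selection 5: 1467 + 87 = 1554
Selection 6: 1554 + 87 = 1641
Selection 7: 1641 + 87 = 1728 → 1728 − 1717 = 11
Selection 8: 11 + 87 = 98
Selection 9: 98 + 87 = 185
Selection 10: 185 + 87 = 272
Selection 11: 272 + 87 = 359
Selection 12: 359 + 87 = 446
Selection 13: 446 + 87 = 533
Selection 14: 533 + 87 = 620
Selection 15: 620 + 87 = 707
Selection 16: 707 + 87 = 794
Selection 17: 794 + 87 = 881

1206, 1293, 1380, 1467, 1554, 1641, 11, 98, 185, 272, 359, 446, 533, 620, 707, 794, 881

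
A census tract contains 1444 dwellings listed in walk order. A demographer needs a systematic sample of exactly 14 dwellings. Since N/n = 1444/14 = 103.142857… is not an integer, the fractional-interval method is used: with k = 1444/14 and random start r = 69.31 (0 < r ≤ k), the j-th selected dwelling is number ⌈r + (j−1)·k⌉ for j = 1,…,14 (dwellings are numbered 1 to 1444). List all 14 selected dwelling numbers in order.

70, 173, 276, 379, 482, 586, 689, 792, 895, 998, 1101, 1204, 1308, 1411

j=1: r + 0k = 69.31 → ⌈·⌉ = 70
j=2: r + 1k = 172.452857… → ⌈·⌉ = 173
j=3: r + 2k = 275.595714… → ⌈·⌉ = 276
j=4: r + 3k = 378.738571… → ⌈·⌉ = 379
j=5: r + 4k = 481.881428… → ⌈·⌉ = 482
j=6: r + 5k = 585.024285… → ⌈·⌉ = 586
j=7: r + 6k = 688.167142… → ⌈·⌉ = 689
j=8: r + 7k = 791.31 → ⌈·⌉ = 792
j=9: r + 8k = 894.452857… → ⌈·⌉ = 895
j=10: r + 9k = 997.595714… → ⌈·⌉ = 998
j=11: r + 10k = 1100.738571… → ⌈·⌉ = 1101
j=12: r + 11k = 1203.881428… → ⌈·⌉ = 1204
j=13: r + 12k = 1307.024285… → ⌈·⌉ = 1308
j=14: r + 13k = 1410.167142… → ⌈·⌉ = 1411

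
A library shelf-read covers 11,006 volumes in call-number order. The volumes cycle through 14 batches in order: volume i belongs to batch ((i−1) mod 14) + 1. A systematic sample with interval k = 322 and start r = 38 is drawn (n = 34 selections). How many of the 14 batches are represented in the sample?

Consecutive selections differ by k = 322, so their batch numbers differ by 322 mod 14 = 0.
gcd(322, 14) = 14, so the sample visits 14/14 = 1 distinct residues mod 14.
Start 38 is batch 10; the batches hit are 10.

1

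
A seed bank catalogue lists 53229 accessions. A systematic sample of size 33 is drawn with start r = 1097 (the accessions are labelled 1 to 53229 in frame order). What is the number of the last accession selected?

52713

k = 53229/33 = 1613
33rd selection = r + (33−1)·k = 1097 + 32×1613 = 1097 + 51616 = 52713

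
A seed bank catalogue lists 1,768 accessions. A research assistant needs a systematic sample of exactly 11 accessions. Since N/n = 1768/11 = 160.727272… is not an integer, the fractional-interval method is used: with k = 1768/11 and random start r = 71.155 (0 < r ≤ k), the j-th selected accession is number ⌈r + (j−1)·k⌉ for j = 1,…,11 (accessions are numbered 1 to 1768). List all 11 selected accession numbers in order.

j=1: r + 0k = 71.155 → ⌈·⌉ = 72
j=2: r + 1k = 231.882272… → ⌈·⌉ = 232
j=3: r + 2k = 392.609545… → ⌈·⌉ = 393
j=4: r + 3k = 553.336818… → ⌈·⌉ = 554
j=5: r + 4k = 714.064090… → ⌈·⌉ = 715
j=6: r + 5k = 874.791363… → ⌈·⌉ = 875
j=7: r + 6k = 1035.518636… → ⌈·⌉ = 1036
j=8: r + 7k = 1196.245909… → ⌈·⌉ = 1197
j=9: r + 8k = 1356.973181… → ⌈·⌉ = 1357
j=10: r + 9k = 1517.700454… → ⌈·⌉ = 1518
j=11: r + 10k = 1678.427727… → ⌈·⌉ = 1679

72, 232, 393, 554, 715, 875, 1036, 1197, 1357, 1518, 1679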